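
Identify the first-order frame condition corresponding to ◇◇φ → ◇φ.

transitivity

This is frame-equivalent to □φ → □□φ (substitute ¬φ for φ and contrapose).
Suppose □φ→□□φ is valid. Take Rxy, Ryz and set V(φ)={w : Rxw}. Then □φ at x, so □□φ at x, so □φ at y, so φ at z, i.e. Rxz.
Conversely, any frame satisfying ∀x ∀y ∀z (Rxy ∧ Ryz → Rxz) validates the schema.
So the correspondent is transitivity.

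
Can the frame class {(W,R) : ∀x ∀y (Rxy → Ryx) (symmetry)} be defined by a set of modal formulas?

The condition is symmetry. A defining modal formula is p → □◇p.
Suppose p→□◇p is valid. Take Rxy and set V(p)={x}. Then p at x, so □◇p at x, so ◇p at y, so some z with Ryz has p; z=x, i.e. Ryx.

Yes, by p → □◇p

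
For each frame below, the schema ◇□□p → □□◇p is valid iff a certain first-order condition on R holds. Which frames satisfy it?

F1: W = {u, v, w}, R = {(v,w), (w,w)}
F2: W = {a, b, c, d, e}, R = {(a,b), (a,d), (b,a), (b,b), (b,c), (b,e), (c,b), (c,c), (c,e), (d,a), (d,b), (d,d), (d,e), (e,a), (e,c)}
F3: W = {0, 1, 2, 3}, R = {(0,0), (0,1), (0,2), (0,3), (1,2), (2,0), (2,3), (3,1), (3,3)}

F1, F2

The schema corresponds to a generalized confluence (Geach) condition: ∀x ∀y ∀z ((xRy ∧ xR²z) → ∃w (yR²w ∧ zRw)).
F1: condition met.
F2: condition met.
F3: fails — 0R1, 0R²1 but no w with 1R²w and 1Rw.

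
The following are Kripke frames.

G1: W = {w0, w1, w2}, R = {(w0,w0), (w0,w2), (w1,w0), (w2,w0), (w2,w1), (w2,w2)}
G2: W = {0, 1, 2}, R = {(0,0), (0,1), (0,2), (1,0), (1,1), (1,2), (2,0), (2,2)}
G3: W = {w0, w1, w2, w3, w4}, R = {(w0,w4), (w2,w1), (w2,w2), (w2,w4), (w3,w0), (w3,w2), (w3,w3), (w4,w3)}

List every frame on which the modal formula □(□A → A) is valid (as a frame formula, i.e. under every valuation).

G2

Frame correspondent (Sahlqvist): ∀x ∀y (Rxy → Ryy) — i.e. shift-reflexivity.
G1: fails — Rw2w1 but not Rw1w1.
G2: condition met.
G3: fails — Rw0w4 but not Rw4w4.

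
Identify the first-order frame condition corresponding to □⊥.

□⊥ is valid iff no world has any successor (otherwise □⊥ fails at any world with one).

emptiness of R: ∀x ∀y ¬Rxy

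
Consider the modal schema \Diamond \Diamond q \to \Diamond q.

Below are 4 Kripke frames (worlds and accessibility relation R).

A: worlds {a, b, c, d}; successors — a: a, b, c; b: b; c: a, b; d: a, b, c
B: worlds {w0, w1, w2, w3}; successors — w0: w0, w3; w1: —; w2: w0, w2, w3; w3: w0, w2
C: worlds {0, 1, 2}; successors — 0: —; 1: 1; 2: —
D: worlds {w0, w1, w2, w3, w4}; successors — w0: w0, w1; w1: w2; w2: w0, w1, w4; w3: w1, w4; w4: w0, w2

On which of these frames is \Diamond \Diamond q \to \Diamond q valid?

C

This is the axiom for transitivity; its first-order frame correspondent is \forall x \forall y \forall z (Rxy \wedge Ryz \to Rxz).
A: fails — Rca and Rac but not Rcc.
B: fails — Rw3w2 and Rw2w3 but not Rw3w3.
C: satisfies the condition.
D: fails — Rw1w2 and Rw2w4 but not Rw1w4.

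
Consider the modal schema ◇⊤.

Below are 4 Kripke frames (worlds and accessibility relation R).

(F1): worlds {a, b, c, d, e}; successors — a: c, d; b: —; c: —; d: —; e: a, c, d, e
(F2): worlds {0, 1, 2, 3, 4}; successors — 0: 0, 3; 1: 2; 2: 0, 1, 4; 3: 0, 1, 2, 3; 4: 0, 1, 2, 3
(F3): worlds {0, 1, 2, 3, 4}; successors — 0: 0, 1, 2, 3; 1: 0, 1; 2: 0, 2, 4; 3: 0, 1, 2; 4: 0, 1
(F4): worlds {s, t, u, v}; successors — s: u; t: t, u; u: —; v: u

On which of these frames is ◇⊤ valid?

(F2), (F3)

The schema corresponds to seriality: ∀x ∃y Rxy.
(F1): fails — world b has no successor.
(F2): ✓.
(F3): ✓.
(F4): fails — world u has no successor.
Valid on: (F2), (F3).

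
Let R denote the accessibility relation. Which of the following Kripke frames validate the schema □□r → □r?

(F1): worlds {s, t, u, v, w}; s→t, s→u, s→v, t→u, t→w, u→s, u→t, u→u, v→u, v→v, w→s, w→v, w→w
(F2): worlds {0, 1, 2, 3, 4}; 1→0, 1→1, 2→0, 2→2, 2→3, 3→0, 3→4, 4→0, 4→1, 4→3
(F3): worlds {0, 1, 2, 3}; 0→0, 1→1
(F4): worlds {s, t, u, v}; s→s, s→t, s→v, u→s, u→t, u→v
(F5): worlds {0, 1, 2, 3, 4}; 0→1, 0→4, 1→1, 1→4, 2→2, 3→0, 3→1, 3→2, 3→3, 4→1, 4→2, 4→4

This is the axiom for density; its first-order frame correspondent is ∀x ∀y (Rxy → ∃z (Rxz ∧ Rzy)).
(F1): satisfies the condition.
(F2): fails — R34 but no z with R3z and Rz4.
(F3): satisfies the condition.
(F4): satisfies the condition.
(F5): satisfies the condition.
Valid on: (F1), (F3), (F4), (F5).

(F1), (F3), (F4), (F5)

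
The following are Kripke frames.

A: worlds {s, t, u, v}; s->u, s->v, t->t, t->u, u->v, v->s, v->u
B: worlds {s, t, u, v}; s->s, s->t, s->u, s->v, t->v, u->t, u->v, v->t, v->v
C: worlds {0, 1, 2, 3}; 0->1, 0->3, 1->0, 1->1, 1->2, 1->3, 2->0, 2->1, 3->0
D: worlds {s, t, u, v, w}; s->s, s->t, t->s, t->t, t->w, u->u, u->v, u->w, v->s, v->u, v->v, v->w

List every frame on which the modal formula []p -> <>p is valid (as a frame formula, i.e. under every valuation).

A, B, C

The schema corresponds to seriality: forall x exists y Rxy.
A: ✓.
B: ✓.
C: ✓.
D: fails — world w has no successor.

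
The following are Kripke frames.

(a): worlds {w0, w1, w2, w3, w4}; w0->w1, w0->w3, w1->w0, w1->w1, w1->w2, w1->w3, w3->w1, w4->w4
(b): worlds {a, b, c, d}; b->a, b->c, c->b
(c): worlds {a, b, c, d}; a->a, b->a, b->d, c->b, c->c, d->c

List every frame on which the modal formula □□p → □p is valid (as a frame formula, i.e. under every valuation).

(a)

The schema corresponds to density: ∀x ∀y (Rxy → ∃z (Rxz ∧ Rzy)).
(a): condition met.
(b): fails — Rba but no z with Rbz and Rza.
(c): fails — Rbd but no z with Rbz and Rzd.
Valid on: (a).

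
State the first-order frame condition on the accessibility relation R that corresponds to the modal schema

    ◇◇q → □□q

This is a Sahlqvist (Geach-type) schema ◇^2□^0q → □^2◇^0q.
Minimal-valuation argument: fix x; take any y with xR^2y and any z with xR^2z. Set V(q) to the set of worlds R-reachable from y in exactly 0 steps. Then □^0q holds at y, so the antecedent holds at x; validity forces ◇^0q at z, giving a w with zR^0w and yR^0w.
First-order correspondent: ∀x ∀y ∀z ((xR²y ∧ xR²z) → ∃w (y = w ∧ z = w)).

∀x ∀y ∀z ((xR²y ∧ xR²z) → ∃w (y = w ∧ z = w))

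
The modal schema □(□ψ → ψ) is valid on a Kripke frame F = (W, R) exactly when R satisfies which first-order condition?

Shift-reflexivity

This is the T□ axiom.
Its frame correspondent is shift-reflexivity — ∀x ∀y (Rxy → Ryy).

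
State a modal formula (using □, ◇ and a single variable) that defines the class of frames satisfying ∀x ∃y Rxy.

□s → ◇s

This is seriality; the standard corresponding axiom is D: □s → ◇s.
Suppose □s→◇s is valid. At any x set V(s)=W. Then □s at x, so ◇s at x, so x has a successor.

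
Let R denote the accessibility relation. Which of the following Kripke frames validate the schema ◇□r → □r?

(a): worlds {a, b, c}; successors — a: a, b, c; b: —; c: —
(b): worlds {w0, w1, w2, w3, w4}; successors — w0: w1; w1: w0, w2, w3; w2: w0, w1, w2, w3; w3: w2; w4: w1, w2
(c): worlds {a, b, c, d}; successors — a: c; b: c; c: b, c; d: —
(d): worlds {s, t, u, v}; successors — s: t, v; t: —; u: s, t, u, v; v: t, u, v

The schema corresponds to the Euclidean property: ∀x ∀y ∀z (Rxy ∧ Rxz → Ryz).
(a): fails — Rac and Raa but not Rca.
(b): fails — Rw0w1 and Rw0w1 but not Rw1w1.
(c): fails — Rcb and Rcb but not Rbb.
(d): fails — Rst and Rsv but not Rtv.

none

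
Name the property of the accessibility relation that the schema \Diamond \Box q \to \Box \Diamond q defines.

convergence: \forall x \forall y \forall z (Rxy \wedge Rxz \to \exists w (Ryw \wedge Rzw))

Suppose ◇□q→□◇q is valid. Take Rxy, Rxz and set V(q)={w : Ryw}. Then □q at y so ◇□q at x, so □◇q at x, so ◇q at z, giving w with Rzw and Ryw.
Conversely, any frame satisfying \forall x \forall y \forall z (Rxy \wedge Rxz \to \exists w (Ryw \wedge Rzw)) validates the schema.
Frame condition: \forall x \forall y \forall z (Rxy \wedge Rxz \to \exists w (Ryw \wedge Rzw)).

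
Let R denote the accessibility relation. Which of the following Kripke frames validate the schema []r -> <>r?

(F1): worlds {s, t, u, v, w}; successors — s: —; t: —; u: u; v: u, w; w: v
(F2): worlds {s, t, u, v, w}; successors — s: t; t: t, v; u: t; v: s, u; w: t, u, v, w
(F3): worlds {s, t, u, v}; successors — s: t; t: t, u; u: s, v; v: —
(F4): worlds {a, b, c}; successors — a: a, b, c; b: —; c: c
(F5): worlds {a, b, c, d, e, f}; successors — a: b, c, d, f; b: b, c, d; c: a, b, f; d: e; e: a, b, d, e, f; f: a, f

The schema corresponds to seriality: forall x exists y Rxy.
(F1): fails — world s has no successor.
(F2): satisfies the condition.
(F3): fails — world v has no successor.
(F4): fails — world b has no successor.
(F5): satisfies the condition.

(F2), (F5)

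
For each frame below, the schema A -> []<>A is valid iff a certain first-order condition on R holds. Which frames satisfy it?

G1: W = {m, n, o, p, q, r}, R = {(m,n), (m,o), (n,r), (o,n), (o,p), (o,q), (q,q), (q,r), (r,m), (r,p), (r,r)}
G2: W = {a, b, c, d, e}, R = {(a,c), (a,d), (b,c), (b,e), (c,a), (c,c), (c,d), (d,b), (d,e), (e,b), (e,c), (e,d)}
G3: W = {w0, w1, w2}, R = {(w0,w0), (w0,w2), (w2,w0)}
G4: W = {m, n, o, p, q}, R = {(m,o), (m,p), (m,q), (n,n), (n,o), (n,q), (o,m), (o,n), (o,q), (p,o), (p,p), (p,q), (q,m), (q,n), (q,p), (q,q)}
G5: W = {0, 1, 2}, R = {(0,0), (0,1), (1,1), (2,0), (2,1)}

G3

Frame correspondent (Sahlqvist): forall x forall y (Rxy -> Ryx) — i.e. symmetry.
G1: fails — Rnr but not Rrn.
G2: fails — Rbc but not Rcb.
G3: holds.
G4: fails — Rpo but not Rop.
G5: fails — R01 but not R10.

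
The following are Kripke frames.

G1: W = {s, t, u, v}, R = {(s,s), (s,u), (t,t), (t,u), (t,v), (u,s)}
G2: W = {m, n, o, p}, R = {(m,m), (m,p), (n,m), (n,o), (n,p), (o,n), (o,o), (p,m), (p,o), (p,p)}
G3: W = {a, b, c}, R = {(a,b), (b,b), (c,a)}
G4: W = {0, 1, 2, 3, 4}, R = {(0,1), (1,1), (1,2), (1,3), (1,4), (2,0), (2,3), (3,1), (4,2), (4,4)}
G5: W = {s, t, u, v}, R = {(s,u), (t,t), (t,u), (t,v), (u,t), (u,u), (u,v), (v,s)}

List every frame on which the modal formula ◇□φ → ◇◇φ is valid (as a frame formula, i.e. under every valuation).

This is the axiom for a generalized confluence (Geach) condition; its first-order frame correspondent is ∀x ∀y (xRy → ∃w (yRw ∧ xR²w)).
G1: fails — tRv but no w with vRw and tR²w.
G2: ✓.
G3: ✓.
G4: ✓.
G5: ✓.
Valid on: G2, G3, G4, G5.

G2, G3, G4, G5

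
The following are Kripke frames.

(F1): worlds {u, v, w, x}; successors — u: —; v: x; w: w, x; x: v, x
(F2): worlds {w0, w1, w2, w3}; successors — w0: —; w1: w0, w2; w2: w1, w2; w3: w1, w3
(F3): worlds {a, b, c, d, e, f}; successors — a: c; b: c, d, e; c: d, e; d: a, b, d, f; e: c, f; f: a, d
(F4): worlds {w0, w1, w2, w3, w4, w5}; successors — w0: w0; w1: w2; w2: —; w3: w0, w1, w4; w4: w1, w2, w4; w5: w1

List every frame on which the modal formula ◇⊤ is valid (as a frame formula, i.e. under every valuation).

The schema corresponds to seriality: ∀x ∃y Rxy.
(F1): fails — world u has no successor.
(F2): fails — world w0 has no successor.
(F3): holds.
(F4): fails — world w2 has no successor.

(F3)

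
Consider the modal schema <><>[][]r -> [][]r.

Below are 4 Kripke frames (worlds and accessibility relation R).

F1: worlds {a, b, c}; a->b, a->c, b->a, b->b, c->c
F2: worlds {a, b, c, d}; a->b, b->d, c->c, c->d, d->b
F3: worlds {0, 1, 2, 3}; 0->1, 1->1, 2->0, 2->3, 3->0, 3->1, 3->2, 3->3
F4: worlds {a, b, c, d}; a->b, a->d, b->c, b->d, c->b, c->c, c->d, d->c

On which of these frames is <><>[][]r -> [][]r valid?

Frame correspondent (Sahlqvist): forall x forall y forall z ((x R^2 y & x R^2 z) -> exists w (y R^2 w & z = w)) — i.e. a generalized confluence (Geach) condition.
F1: fails — aR²c, aR²a but no w with cR²w and a=w.
F2: fails — cR²b, cR²c but no w with bR²w and c=w.
F3: fails — 2R²0, 2R²0 but no w with 0R²w and 0=w.
F4: ✓.
Valid on: F4.

F4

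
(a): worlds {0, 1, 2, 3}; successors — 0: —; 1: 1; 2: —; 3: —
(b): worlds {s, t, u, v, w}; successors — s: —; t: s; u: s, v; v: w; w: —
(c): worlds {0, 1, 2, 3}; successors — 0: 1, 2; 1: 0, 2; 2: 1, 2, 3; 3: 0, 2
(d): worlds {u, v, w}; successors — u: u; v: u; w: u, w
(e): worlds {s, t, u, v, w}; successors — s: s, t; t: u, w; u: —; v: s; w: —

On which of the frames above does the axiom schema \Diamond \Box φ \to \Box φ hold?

(a)

The schema corresponds to the Euclidean property: \forall x \forall y \forall z (Rxy \wedge Rxz \to Ryz).
(a): condition met.
(b): fails — Rts and Rts but not Rss.
(c): fails — R01 and R01 but not R11.
(d): fails — Rwu and Rww but not Ruw.
(e): fails — Rst and Rss but not Rts.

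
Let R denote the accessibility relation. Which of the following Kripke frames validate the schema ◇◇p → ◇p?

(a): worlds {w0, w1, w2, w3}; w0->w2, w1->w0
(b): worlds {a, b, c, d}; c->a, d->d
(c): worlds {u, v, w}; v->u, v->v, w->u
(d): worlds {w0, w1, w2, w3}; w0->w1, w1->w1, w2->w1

(b), (c), (d)

Frame correspondent (Sahlqvist): ∀x ∀y ∀z (Rxy ∧ Ryz → Rxz) — i.e. transitivity.
(a): fails — Rw1w0 and Rw0w2 but not Rw1w2.
(b): holds.
(c): holds.
(d): holds.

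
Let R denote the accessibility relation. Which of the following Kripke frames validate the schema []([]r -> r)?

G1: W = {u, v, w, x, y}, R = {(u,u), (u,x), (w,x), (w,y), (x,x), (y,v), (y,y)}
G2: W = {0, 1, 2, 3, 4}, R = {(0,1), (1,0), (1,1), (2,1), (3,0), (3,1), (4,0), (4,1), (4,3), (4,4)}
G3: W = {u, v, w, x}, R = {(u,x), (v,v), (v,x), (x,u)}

Frame correspondent (Sahlqvist): forall x forall y (Rxy -> Ryy) — i.e. shift-reflexivity.
G1: fails — Ryv but not Rvv.
G2: fails — R10 but not R00.
G3: fails — Rxu but not Ruu.

none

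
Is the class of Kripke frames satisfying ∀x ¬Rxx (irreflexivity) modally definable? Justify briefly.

Not definable by any modal formula

Modal frame validity is preserved under surjective bounded morphisms.
The 5-cycle (worlds w0,w1,w2,w3,w4 with w0→w1→w2→w3→w4→w0) is irreflexive, and the map sending every world to a single reflexive point • is a surjective bounded morphism (forth: every edge maps to (•,•); back: every world has a successor). So any modal formula valid on the 5-cycle is also valid on the reflexive point, which is not irreflexive.
So no modal formula (or set of formulas) defines exactly the irreflexive frames.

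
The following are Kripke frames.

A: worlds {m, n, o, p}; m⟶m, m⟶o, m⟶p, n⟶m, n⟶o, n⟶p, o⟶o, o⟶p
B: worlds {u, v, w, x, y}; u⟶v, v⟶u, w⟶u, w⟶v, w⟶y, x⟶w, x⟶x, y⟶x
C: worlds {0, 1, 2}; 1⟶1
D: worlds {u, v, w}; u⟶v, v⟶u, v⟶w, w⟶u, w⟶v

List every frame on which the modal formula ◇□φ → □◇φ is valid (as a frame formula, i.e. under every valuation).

C

This is the axiom for convergence; its first-order frame correspondent is ∀x ∀y ∀z (Rxy ∧ Rxz → ∃w (Ryw ∧ Rzw)).
A: fails — Rmo and Rmp but o and p have no common successor.
B: fails — Rwu and Rwy but u and y have no common successor.
C: ✓.
D: fails — Rwu and Rwv but u and v have no common successor.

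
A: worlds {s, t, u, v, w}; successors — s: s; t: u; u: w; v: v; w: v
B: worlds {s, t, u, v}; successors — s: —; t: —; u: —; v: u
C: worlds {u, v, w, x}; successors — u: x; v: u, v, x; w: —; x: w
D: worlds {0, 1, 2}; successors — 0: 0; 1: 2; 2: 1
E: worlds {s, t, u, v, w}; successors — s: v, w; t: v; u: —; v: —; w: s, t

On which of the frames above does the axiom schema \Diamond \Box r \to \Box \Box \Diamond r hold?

The schema corresponds to a generalized confluence (Geach) condition: \forall x \forall y \forall z ((xRy \wedge x R^2 z) \to \exists w (yRw \wedge zRw)).
A: fails — tRu, tR²w but no w* with uRw* and wRw*.
B: ✓.
C: fails — uRx, uR²w but no t with xRt and wRt.
D: fails — 1R2, 1R²1 but no w with 2Rw and 1Rw.
E: fails — sRv, sR²s but no w* with vRw* and sRw*.
Valid on: B.

B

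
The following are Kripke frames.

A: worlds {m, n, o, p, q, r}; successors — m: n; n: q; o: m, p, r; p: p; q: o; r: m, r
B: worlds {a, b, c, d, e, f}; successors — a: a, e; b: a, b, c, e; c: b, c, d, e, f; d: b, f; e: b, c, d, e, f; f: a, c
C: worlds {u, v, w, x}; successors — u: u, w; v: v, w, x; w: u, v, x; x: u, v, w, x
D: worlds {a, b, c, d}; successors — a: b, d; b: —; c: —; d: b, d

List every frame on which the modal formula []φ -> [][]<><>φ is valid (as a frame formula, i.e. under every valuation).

Frame correspondent (Sahlqvist): forall x forall z (x R^2 z -> exists w (xRw & z R^2 w)) — i.e. a generalized confluence (Geach) condition.
A: fails — mR²q but no w with mRw and qR²w.
B: condition met.
C: condition met.
D: fails — aR²b but no w with aRw and bR²w.
Valid on: B, C.

B, C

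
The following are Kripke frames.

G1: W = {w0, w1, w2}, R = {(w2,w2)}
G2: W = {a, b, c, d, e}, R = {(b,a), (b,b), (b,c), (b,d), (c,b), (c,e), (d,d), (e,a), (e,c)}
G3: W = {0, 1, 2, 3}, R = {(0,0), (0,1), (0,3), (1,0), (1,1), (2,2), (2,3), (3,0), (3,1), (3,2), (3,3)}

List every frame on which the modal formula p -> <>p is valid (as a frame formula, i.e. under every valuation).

G3

Frame correspondent (Sahlqvist): forall x exists w (x = w & xRw) — i.e. a generalized confluence (Geach) condition.
G1: fails — at w0 but no w with w0=w and w0Rw.
G2: fails — at a but no w with a=w and aRw.
G3: holds.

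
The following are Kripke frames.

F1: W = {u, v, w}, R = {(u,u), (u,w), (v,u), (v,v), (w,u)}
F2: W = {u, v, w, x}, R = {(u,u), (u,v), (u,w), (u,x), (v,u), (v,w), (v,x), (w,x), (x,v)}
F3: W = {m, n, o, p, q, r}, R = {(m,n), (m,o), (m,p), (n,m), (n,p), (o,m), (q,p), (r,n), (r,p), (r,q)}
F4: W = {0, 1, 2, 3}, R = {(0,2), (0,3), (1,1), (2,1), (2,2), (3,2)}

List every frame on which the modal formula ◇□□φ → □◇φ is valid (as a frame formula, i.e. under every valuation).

This is the axiom for a generalized confluence (Geach) condition; its first-order frame correspondent is ∀x ∀y ∀z ((xRy ∧ xRz) → ∃w (yR²w ∧ zRw)).
F1: holds.
F2: fails — uRw, uRv but no t with wR²t and vRt.
F3: fails — mRn, mRo but no w with nR²w and oRw.
F4: holds.

F1, F4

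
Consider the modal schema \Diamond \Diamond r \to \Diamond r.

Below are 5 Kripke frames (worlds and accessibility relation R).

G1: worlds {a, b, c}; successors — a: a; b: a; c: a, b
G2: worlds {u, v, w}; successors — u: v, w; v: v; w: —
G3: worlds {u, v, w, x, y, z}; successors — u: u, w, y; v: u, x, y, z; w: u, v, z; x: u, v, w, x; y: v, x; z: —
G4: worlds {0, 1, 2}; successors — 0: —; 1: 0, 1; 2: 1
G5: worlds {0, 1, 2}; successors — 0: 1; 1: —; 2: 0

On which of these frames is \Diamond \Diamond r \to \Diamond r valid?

G1, G2

Frame correspondent (Sahlqvist): \forall x \forall y \forall z (Rxy \wedge Ryz \to Rxz) — i.e. transitivity.
G1: condition met.
G2: condition met.
G3: fails — Rxw and Rwz but not Rxz.
G4: fails — R21 and R10 but not R20.
G5: fails — R20 and R01 but not R21.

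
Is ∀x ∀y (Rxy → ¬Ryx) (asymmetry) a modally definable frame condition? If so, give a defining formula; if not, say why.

Any modally definable frame class is closed under surjective bounded morphisms.
The 4-cycle (worlds w0,w1,w2,w3 with w0→w1→w2→w3→w0) is asymmetric. Mapping every world to a single reflexive point • is a surjective bounded morphism, and the reflexive point is not asymmetric (R•• but asymmetry requires ¬R••).
So no modal formula (or set of formulas) defines exactly the asymmetric frames.

Not definable by any modal formula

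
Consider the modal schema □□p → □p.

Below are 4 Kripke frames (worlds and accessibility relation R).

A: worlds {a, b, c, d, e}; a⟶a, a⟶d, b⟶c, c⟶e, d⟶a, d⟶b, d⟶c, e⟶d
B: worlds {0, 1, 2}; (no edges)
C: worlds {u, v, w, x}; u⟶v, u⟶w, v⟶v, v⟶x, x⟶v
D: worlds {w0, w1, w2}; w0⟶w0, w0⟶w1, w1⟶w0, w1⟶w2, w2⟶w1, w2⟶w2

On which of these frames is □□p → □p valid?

Frame correspondent (Sahlqvist): ∀x ∀y (Rxy → ∃z (Rxz ∧ Rzy)) — i.e. density.
A: fails — Rbc but no z with Rbz and Rzc.
B: condition met.
C: fails — Ruw but no z with Ruz and Rzw.
D: condition met.
Valid on: B, D.

B, D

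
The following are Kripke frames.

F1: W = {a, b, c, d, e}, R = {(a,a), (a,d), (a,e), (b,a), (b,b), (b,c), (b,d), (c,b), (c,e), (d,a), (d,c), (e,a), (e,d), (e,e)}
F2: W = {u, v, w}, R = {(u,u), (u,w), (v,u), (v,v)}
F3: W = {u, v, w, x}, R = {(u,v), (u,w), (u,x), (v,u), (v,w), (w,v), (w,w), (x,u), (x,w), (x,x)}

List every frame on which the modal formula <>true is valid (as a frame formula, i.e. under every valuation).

The schema corresponds to seriality: forall x exists y Rxy.
F1: satisfies the condition.
F2: fails — world w has no successor.
F3: satisfies the condition.

F1, F3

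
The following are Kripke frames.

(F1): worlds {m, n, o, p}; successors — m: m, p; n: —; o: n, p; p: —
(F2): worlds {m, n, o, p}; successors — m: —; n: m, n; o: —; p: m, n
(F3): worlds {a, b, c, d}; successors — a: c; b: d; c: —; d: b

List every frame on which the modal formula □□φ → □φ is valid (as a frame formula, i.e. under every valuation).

(F2)

The schema corresponds to density: ∀x ∀y (Rxy → ∃z (Rxz ∧ Rzy)).
(F1): fails — Ron but no z with Roz and Rzn.
(F2): holds.
(F3): fails — Rdb but no z with Rdz and Rzb.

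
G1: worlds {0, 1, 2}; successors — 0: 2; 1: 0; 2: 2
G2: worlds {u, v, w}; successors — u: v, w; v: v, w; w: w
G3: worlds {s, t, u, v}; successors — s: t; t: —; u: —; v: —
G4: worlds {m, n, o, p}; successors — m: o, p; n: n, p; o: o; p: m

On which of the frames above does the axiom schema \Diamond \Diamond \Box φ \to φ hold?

G3

Frame correspondent (Sahlqvist): \forall x \forall y (x R^2 y \to \exists w (yRw \wedge x = w)) — i.e. a generalized confluence (Geach) condition.
G1: fails — 0R²2 but no w with 2Rw and 0=w.
G2: fails — uR²v but no t with vRt and u=t.
G3: holds.
G4: fails — mR²m but no w with mRw and m=w.
Valid on: G3.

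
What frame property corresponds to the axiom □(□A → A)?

shift-reflexivity

This schema is the T□ axiom.
It corresponds to shift-reflexivity: ∀x ∀y (Rxy → Ryy).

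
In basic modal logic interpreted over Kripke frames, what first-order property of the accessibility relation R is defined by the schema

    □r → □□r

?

transitivity

Suppose □r→□□r is valid. Take Rxy, Ryz and set V(r)={w : Rxw}. Then □r at x, so □□r at x, so □r at y, so r at z, i.e. Rxz.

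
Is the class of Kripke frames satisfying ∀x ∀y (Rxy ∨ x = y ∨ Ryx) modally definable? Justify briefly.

Any modally definable frame class is closed under disjoint unions.
Take 2 disjoint single-world reflexive frames: each is trivially connected, but their disjoint union has 2 worlds with no edge between distinct components, so it is not connected.
So no modal formula (or set of formulas) defines exactly the connected frames.

No — not modally definable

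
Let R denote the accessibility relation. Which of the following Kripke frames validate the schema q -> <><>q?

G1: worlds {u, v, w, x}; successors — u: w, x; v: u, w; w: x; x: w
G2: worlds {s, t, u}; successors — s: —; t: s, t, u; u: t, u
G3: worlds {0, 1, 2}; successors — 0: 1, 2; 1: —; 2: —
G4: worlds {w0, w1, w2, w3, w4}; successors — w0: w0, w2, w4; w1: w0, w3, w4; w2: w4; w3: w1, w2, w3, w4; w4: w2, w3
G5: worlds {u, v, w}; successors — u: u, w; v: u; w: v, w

G4

The schema corresponds to a generalized confluence (Geach) condition: forall x exists w (x = w & x R^2 w).
G1: fails — at u but no t with u=t and uR²t.
G2: fails — at s but no w with s=w and sR²w.
G3: fails — at 0 but no w with 0=w and 0R²w.
G4: condition met.
G5: fails — at v but no t with v=t and vR²t.
Valid on: G4.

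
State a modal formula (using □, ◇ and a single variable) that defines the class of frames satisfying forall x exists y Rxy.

□s → ◇s

The condition is seriality. The D schema □s → ◇s defines it.
Suppose □s→◇s is valid. At any x set V(s)=W. Then □s at x, so ◇s at x, so x has a successor.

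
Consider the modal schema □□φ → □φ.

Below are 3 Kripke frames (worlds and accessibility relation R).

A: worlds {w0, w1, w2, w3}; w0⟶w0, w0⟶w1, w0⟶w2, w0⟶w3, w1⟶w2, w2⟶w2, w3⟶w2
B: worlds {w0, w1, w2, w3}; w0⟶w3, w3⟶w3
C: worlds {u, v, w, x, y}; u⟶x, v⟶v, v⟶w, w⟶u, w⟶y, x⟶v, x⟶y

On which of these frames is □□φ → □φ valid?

A, B

Frame correspondent (Sahlqvist): ∀x ∀y (Rxy → ∃z (Rxz ∧ Rzy)) — i.e. density.
A: holds.
B: holds.
C: fails — Rwu but no z with Rwz and Rzu.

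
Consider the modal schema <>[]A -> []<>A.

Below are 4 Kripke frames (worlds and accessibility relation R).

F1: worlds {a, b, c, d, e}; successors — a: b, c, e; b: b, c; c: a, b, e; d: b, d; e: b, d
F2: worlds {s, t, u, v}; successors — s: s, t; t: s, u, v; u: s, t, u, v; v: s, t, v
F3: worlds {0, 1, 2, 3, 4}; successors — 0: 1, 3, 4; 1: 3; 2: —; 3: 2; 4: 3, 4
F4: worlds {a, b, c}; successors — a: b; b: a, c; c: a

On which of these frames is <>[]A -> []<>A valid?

Frame correspondent (Sahlqvist): forall x forall y forall z (Rxy & Rxz -> exists w (Ryw & Rzw)) — i.e. convergence.
F1: ✓.
F2: ✓.
F3: fails — R01 and R03 but 1 and 3 have no common successor.
F4: fails — Rba and Rbc but a and c have no common successor.
Valid on: F1, F2.

F1, F2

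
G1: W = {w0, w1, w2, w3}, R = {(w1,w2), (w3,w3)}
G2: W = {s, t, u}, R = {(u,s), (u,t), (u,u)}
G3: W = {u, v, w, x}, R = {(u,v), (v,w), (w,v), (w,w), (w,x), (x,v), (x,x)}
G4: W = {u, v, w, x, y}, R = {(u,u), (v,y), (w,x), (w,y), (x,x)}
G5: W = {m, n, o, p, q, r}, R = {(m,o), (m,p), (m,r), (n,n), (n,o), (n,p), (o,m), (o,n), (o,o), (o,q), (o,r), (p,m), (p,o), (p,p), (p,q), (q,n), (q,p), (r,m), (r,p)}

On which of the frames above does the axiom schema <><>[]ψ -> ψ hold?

The schema corresponds to a generalized confluence (Geach) condition: forall x forall y (x R^2 y -> exists w (yRw & x = w)).
G1: condition met.
G2: fails — uR²s but no w with sRw and u=w.
G3: fails — uR²w but no t with wRt and u=t.
G4: fails — wR²x but no t with xRt and w=t.
G5: fails — mR²m but no w with mRw and m=w.

G1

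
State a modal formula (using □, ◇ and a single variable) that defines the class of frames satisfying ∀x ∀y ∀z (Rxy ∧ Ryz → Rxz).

□r → □□r

A defining formula is □r → □□r (the 4 axiom).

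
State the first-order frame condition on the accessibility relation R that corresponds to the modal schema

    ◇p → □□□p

This is a Sahlqvist (Geach-type) schema ◇^1□^0p → □^3◇^0p.
First-order correspondent: ∀x ∀y ∀z ((xRy ∧ xR³z) → ∃w (y = w ∧ z = w)).

∀x ∀y ∀z ((xRy ∧ xR³z) → ∃w (y = w ∧ z = w))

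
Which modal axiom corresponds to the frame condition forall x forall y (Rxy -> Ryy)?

This is shift-reflexivity; the standard corresponding axiom is T□: □(□ψ → ψ).
Suppose □(□ψ→ψ) is valid. Take Rxy and set V(ψ)={w : Ryw}. Then at y, □ψ holds; since □(□ψ→ψ) at x, □ψ→ψ at y, so ψ at y, i.e. Ryy.

□(□ψ → ψ)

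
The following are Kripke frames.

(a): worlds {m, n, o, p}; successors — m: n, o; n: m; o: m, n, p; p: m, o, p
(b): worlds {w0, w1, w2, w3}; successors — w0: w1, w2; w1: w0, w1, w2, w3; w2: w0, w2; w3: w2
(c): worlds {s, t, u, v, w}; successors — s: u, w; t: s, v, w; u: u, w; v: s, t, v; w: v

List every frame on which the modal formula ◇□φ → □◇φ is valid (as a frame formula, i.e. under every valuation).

(b)

This is the axiom for convergence; its first-order frame correspondent is ∀x ∀y ∀z (Rxy ∧ Rxz → ∃w (Ryw ∧ Rzw)).
(a): fails — Rom and Ron but m and n have no common successor.
(b): ✓.
(c): fails — Rsw and Rsu but w and u have no common successor.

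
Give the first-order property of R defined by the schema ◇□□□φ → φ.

∀x ∀y (xRy → ∃w (yR³w ∧ x = w))

This is a Sahlqvist (Geach-type) schema ◇^1□^3φ → □^0◇^0φ.
Minimal-valuation argument: fix x; take any y with xR^1y and any z with xR^0z. Set V(φ) to the set of worlds R-reachable from y in exactly 3 steps. Then □^3φ holds at y, so the antecedent holds at x; validity forces ◇^0φ at z, giving a w with zR^0w and yR^3w.
First-order correspondent: ∀x ∀y (xRy → ∃w (yR³w ∧ x = w)).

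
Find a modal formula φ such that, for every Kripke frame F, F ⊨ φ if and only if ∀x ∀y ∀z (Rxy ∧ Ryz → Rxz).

□r → □□r

A defining formula is □r → □□r (the 4 axiom).
Suppose □r→□□r is valid. Take Rxy, Ryz and set V(r)={w : Rxw}. Then □r at x, so □□r at x, so □r at y, so r at z, i.e. Rxz.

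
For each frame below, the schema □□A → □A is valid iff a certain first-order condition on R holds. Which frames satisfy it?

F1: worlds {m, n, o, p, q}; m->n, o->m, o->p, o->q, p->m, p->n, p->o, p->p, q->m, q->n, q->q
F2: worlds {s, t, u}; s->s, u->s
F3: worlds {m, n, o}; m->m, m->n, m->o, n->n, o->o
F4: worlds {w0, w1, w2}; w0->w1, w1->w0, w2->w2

The schema corresponds to density: ∀x ∀y (Rxy → ∃z (Rxz ∧ Rzy)).
F1: fails — Rmn but no z with Rmz and Rzn.
F2: satisfies the condition.
F3: satisfies the condition.
F4: fails — Rw0w1 but no z with Rw0z and Rzw1.

F2, F3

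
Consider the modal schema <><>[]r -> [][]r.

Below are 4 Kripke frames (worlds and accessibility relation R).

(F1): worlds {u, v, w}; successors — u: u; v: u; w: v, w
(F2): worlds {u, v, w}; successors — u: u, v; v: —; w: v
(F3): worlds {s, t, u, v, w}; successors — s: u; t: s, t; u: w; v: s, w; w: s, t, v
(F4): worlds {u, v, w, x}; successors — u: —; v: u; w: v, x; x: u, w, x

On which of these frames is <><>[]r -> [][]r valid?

none

This is the axiom for a generalized confluence (Geach) condition; its first-order frame correspondent is forall x forall y forall z ((x R^2 y & x R^2 z) -> exists w (yRw & z = w)).
(F1): fails — wR²u, wR²v but no t with uRt and v=t.
(F2): fails — uR²v, uR²u but no t with vRt and u=t.
(F3): fails — sR²w, sR²w but no w* with wRw* and w=w*.
(F4): fails — wR²u, wR²u but no t with uRt and u=t.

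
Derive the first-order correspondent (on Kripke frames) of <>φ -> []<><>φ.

This is a Sahlqvist (Geach-type) schema ◇^1□^0φ → □^1◇^2φ.
Minimal-valuation argument: fix x; take any y with xR^1y and any z with xR^1z. Set V(φ) to the set of worlds R-reachable from y in exactly 0 steps. Then □^0φ holds at y, so the antecedent holds at x; validity forces ◇^2φ at z, giving a w with zR^2w and yR^0w.
First-order correspondent: forall x forall y forall z ((xRy & xRz) -> exists w (y = w & z R^2 w)).

forall x forall y forall z ((xRy & xRz) -> exists w (y = w & z R^2 w))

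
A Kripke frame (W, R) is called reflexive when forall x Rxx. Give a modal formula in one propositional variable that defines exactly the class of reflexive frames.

A defining formula is □r → r (the T axiom).
Suppose □r→r is valid. At any x set V(r)={w : Rxw}. Then □r holds at x, so r holds at x, i.e. Rxx.

□r → r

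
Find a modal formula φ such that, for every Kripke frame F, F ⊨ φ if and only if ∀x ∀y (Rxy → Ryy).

□(□ψ → ψ)

The condition is shift-reflexivity. The T□ schema □(□ψ → ψ) defines it.
Suppose □(□ψ→ψ) is valid. Take Rxy and set V(ψ)={w : Ryw}. Then at y, □ψ holds; since □(□ψ→ψ) at x, □ψ→ψ at y, so ψ at y, i.e. Ryy.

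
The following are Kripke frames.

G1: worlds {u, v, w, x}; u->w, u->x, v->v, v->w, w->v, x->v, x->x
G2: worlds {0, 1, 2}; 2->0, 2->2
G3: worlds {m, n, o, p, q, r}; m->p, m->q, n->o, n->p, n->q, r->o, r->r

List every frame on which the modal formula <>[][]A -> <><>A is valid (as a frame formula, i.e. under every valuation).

G1

The schema corresponds to a generalized confluence (Geach) condition: forall x forall y (xRy -> exists w (y R^2 w & x R^2 w)).
G1: condition met.
G2: fails — 2R0 but no w with 0R²w and 2R²w.
G3: fails — mRp but no w with pR²w and mR²w.
Valid on: G1.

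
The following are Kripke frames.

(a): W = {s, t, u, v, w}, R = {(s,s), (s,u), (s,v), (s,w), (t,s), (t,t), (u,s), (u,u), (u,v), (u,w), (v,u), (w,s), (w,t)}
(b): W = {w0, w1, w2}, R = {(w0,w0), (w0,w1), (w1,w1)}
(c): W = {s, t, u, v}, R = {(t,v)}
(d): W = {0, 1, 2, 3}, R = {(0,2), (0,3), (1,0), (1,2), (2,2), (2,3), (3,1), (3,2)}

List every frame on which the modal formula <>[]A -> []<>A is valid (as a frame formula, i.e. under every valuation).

(b), (d)

The schema corresponds to convergence: forall x forall y forall z (Rxy & Rxz -> exists w (Ryw & Rzw)).
(a): fails — Rsv and Rsw but v and w have no common successor.
(b): holds.
(c): fails — Rtv and Rtv but v and v have no common successor.
(d): holds.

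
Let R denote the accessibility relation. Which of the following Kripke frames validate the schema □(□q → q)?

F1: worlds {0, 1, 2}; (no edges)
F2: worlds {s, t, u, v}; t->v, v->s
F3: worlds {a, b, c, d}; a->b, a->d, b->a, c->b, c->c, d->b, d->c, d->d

F1

The schema corresponds to shift-reflexivity: ∀x ∀y (Rxy → Ryy).
F1: condition met.
F2: fails — Rvs but not Rss.
F3: fails — Rab but not Rbb.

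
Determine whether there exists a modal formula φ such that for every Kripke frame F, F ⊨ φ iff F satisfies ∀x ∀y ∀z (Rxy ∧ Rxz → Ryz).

This is a Sahlqvist condition; the 5 axiom ◇r → □◇r defines it.
Suppose ◇r→□◇r is valid. Take Rxy, Rxz and set V(r)={y}. Then ◇r at x, so □◇r at x, so ◇r at z, so some w with Rzw has r; w=y, i.e. Rzy. By symmetry of the argument, Ryz.

Yes, by ◇r → □◇r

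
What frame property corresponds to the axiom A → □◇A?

symmetry: ∀x ∀y (Rxy → Ryx)

This schema is the B axiom.
It corresponds to symmetry: ∀x ∀y (Rxy → Ryx).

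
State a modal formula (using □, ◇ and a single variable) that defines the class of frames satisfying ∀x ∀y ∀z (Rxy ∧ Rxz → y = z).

◇p → □p

The condition is partial functionality. The CD schema ◇p → □p defines it.
Suppose ◇p→□p is valid. Take Rxy, Rxz and set V(p)={y}. Then ◇p at x, so □p at x, so p at z, i.e. z=y.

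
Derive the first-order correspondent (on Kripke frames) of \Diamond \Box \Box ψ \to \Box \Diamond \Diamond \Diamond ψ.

\forall x \forall y \forall z ((xRy \wedge xRz) \to \exists w (y R^2 w \wedge z R^3 w))

This is a Sahlqvist (Geach-type) schema ◇^1□^2ψ → □^1◇^3ψ.
First-order correspondent: \forall x \forall y \forall z ((xRy \wedge xRz) \to \exists w (y R^2 w \wedge z R^3 w)).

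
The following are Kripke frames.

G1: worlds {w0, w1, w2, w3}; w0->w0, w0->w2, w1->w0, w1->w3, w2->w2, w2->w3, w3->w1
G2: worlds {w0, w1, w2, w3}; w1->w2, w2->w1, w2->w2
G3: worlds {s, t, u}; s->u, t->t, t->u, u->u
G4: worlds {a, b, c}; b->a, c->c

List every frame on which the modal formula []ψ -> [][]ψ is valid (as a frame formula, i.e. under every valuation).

The schema corresponds to transitivity: forall x forall y forall z (Rxy & Ryz -> Rxz).
G1: fails — Rw1w0 and Rw0w2 but not Rw1w2.
G2: fails — Rw1w2 and Rw2w1 but not Rw1w1.
G3: ✓.
G4: ✓.
Valid on: G3, G4.

G3, G4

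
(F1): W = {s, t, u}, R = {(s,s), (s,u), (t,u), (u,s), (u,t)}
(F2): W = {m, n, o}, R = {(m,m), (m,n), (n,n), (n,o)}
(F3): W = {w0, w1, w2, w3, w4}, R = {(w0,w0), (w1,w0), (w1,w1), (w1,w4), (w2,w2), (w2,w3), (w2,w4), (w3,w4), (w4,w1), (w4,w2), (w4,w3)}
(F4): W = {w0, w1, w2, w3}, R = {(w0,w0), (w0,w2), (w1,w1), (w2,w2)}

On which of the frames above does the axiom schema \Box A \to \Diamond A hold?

(F1), (F3)

Frame correspondent (Sahlqvist): \forall x \exists y Rxy — i.e. seriality.
(F1): condition met.
(F2): fails — world o has no successor.
(F3): condition met.
(F4): fails — world w3 has no successor.
Valid on: (F1), (F3).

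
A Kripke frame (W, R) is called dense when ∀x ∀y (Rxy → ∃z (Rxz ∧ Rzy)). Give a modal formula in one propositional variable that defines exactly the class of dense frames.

□□s → □s

The condition is density. The C4 schema □□s → □s defines it.
Suppose □□s→□s is valid. Take Rxy and set V(s)={w : xR²w}. Then □□s at x, so □s at x, so s at y, i.e. ∃z(Rxz∧Rzy).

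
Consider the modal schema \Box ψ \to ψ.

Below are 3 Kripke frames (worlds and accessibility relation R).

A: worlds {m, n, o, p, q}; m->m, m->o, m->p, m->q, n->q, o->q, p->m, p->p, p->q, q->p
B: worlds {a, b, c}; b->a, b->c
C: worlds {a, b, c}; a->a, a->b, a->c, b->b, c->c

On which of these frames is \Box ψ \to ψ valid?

C

This is the axiom for reflexivity; its first-order frame correspondent is \forall x Rxx.
A: fails — world n does not see itself.
B: fails — world a does not see itself.
C: condition met.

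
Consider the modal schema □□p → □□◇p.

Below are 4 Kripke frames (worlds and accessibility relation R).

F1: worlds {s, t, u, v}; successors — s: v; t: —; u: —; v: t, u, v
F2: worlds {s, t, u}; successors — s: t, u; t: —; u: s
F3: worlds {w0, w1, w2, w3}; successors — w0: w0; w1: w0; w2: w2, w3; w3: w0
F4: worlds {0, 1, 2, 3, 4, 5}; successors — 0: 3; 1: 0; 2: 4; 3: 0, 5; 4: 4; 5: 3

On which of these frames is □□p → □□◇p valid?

The schema corresponds to a generalized confluence (Geach) condition: ∀x ∀z (xR²z → ∃w (xR²w ∧ zRw)).
F1: fails — sR²t but no w with sR²w and tRw.
F2: fails — sR²s but no w with sR²w and sRw.
F3: ✓.
F4: fails — 0R²0 but no w with 0R²w and 0Rw.

F3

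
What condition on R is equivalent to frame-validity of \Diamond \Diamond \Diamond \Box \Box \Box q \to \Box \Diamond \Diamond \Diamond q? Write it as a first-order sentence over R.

\forall x \forall y \forall z ((x R^3 y \wedge xRz) \to \exists w (y R^3 w \wedge z R^3 w))

This is a Sahlqvist (Geach-type) schema ◇^3□^3q → □^1◇^3q.
Minimal-valuation argument: fix x; take any y with xR^3y and any z with xR^1z. Set V(q) to the set of worlds R-reachable from y in exactly 3 steps. Then □^3q holds at y, so the antecedent holds at x; validity forces ◇^3q at z, giving a w with zR^3w and yR^3w.
First-order correspondent: \forall x \forall y \forall z ((x R^3 y \wedge xRz) \to \exists w (y R^3 w \wedge z R^3 w)).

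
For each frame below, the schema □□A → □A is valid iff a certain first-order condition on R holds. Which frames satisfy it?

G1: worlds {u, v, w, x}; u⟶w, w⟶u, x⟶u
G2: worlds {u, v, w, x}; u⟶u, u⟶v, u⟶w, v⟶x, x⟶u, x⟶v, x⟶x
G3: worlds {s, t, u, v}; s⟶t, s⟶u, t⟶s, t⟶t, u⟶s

Frame correspondent (Sahlqvist): ∀x ∀y (Rxy → ∃z (Rxz ∧ Rzy)) — i.e. density.
G1: fails — Rwu but no z with Rwz and Rzu.
G2: condition met.
G3: fails — Rus but no z with Ruz and Rzs.
Valid on: G2.

G2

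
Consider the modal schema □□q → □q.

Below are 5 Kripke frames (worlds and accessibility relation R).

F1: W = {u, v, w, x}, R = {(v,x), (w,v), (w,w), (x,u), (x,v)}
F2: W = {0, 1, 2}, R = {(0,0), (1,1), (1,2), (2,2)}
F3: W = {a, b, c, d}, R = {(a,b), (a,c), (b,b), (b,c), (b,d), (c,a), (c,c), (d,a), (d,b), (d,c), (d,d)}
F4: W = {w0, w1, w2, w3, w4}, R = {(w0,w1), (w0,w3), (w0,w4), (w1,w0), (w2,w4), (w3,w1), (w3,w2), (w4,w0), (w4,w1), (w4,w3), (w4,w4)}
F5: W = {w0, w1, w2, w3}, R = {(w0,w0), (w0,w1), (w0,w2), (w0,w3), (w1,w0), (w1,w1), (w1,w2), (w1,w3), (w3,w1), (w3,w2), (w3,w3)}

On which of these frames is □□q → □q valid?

F2, F3, F5

This is the axiom for density; its first-order frame correspondent is ∀x ∀y (Rxy → ∃z (Rxz ∧ Rzy)).
F1: fails — Rvx but no z with Rvz and Rzx.
F2: ✓.
F3: ✓.
F4: fails — Rw1w0 but no z with Rw1z and Rzw0.
F5: ✓.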